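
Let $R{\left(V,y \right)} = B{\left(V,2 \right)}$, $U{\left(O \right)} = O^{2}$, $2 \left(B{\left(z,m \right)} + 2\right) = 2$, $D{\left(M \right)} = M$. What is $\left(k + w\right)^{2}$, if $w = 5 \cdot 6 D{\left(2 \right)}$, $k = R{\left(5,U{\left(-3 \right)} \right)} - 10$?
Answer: $2401$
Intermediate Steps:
$B{\left(z,m \right)} = -1$ ($B{\left(z,m \right)} = -2 + \frac{1}{2} \cdot 2 = -2 + 1 = -1$)
$R{\left(V,y \right)} = -1$
$k = -11$ ($k = -1 - 10 = -11$)
$w = 60$ ($w = 5 \cdot 6 \cdot 2 = 30 \cdot 2 = 60$)
$\left(k + w\right)^{2} = \left(-11 + 60\right)^{2} = 49^{2} = 2401$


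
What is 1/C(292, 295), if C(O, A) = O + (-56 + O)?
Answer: 1/528 ≈ 0.0018939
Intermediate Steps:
C(O, A) = -56 + 2*O
1/C(292, 295) = 1/(-56 + 2*292) = 1/(-56 + 584) = 1/528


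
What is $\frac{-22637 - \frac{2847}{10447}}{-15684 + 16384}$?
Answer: $- \frac{118245793}{3656450} \approx -32.339$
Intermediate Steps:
$\frac{-22637 - \frac{2847}{10447}}{-15684 + 16384} = \frac{-22637 - \frac{2847}{10447}}{700} = \left(-22637 - \frac{2847}{10447}\right) \frac{1}{700} = \left(- \frac{236491586}{10447}\right) \frac{1}{700} = - \frac{118245793}{3656450}$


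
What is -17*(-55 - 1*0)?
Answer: 935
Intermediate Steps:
-17*(-55 - 1*0) = -17*(-55 + 0) = -17*(-55) = 935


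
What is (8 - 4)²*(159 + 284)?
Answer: 7088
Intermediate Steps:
(8 - 4)²*(159 + 284) = 4²*443 = 16*443 = 7088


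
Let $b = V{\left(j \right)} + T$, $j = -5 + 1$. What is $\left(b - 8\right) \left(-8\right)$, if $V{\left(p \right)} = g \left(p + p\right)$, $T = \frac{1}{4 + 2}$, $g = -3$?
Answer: $- \frac{388}{3} \approx -129.33$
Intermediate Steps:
$j = -4$
$T = \frac{1}{6} \approx 0.16667$
$V{\left(p \right)} = - 6 p$ ($V{\left(p \right)} = - 3 \left(p + p\right) = - 3 \cdot 2 p = - 6 p$)
$b = \frac{145}{6}$ ($b = \left(-6\right) \left(-4\right) + \frac{1}{6} = 24 + \frac{1}{6} = \frac{145}{6} \approx 24.167$)
$\left(b - 8\right) \left(-8\right) = \left(\frac{145}{6} - 8\right) \left(-8\right) = \frac{97}{6} \left(-8\right) = - \frac{388}{3}$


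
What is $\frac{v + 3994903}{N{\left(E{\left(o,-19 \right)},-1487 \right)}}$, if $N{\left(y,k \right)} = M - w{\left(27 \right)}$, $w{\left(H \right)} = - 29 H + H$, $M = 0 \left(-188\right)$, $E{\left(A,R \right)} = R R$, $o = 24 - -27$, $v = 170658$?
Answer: $\frac{4165561}{756} \approx 5510.0$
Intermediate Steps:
$o = 51$ ($o = 24 + 27 = 51$)
$E{\left(A,R \right)} = R^{2}$
$M = 0$
$w{\left(H \right)} = - 28 H$
$N{\left(y,k \right)} = 756$ ($N{\left(y,k \right)} = 0 - \left(-28\right) 27 = 0 - -756 = 0 + 756 = 756$)
$\frac{v + 3994903}{N{\left(E{\left(o,-19 \right)},-1487 \right)}} = \frac{170658 + 3994903}{756} = 4165561 \cdot \frac{1}{756} = \frac{4165561}{756}$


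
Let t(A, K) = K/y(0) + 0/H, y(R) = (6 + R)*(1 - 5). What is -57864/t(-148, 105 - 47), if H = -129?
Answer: 694368/29 ≈ 23944.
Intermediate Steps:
y(R) = -24 - 4*R (y(R) = (6 + R)*(-4) = -24 - 4*R)
t(A, K) = -K/24 (t(A, K) = K/(-24 - 4*0) + 0/(-129) = K/(-24 + 0) + 0*(-1/129) = K/(-24) + 0 = K*(-1/24) + 0 = -K/24 + 0 = -K/24)
-57864/t(-148, 105 - 47) = -57864/((-(105 - 47)/24)) = -57864/((-1/24*58)) = -57864/(-29/12) = -57864*(-12)/29 = -1*(-694368/29) = 694368/29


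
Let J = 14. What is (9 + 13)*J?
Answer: 308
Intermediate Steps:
(9 + 13)*J = (9 + 13)*14 = 22*14 = 308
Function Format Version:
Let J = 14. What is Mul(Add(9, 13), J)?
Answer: 308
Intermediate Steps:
Mul(Add(9, 13), J) = Mul(Add(9, 13), 14) = Mul(22, 14) = 308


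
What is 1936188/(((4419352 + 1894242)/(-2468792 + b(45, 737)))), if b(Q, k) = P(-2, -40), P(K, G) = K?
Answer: -2390024658636/3156797 ≈ -7.5710e+5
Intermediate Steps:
b(Q, k) = -2
1936188/(((4419352 + 1894242)/(-2468792 + b(45, 737)))) = 1936188/(((4419352 + 1894242)/(-2468792 - 2))) = 1936188/((6313594/(-2468794))) = 1936188/((6313594*(-1/2468794))) = 1936188/(-3156797/1234397) = 1936188*(-1234397/3156797) = -2390024658636/3156797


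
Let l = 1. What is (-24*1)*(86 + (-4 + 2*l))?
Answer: -2016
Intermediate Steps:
(-24*1)*(86 + (-4 + 2*l)) = (-24*1)*(86 + (-4 + 2*1)) = -24*(86 + (-4 + 2)) = -24*(86 - 2) = -24*84 = -2016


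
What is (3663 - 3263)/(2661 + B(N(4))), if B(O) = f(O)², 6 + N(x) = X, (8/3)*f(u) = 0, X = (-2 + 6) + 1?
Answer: 400/2661 ≈ 0.15032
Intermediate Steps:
X = 5 (X = 4 + 1 = 5)
f(u) = 0 (f(u) = (3/8)*0 = 0)
N(x) = -1 (N(x) = -6 + 5 = -1)
B(O) = 0 (B(O) = 0² = 0)
(3663 - 3263)/(2661 + B(N(4))) = (3663 - 3263)/(2661 + 0) = 400/2661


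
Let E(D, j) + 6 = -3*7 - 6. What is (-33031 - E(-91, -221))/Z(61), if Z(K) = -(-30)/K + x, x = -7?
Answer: 2012878/397 ≈ 5070.2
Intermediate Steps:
E(D, j) = -33 (E(D, j) = -6 + (-3*7 - 6) = -6 + (-21 - 6) = -6 - 27 = -33)
Z(K) = -7 + 30/K (Z(K) = -(-30)/K - 7 = 30/K - 7 = -7 + 30/K)
(-33031 - E(-91, -221))/Z(61) = (-33031 - 1*(-33))/(-7 + 30/61) = (-33031 + 33)/(-7 + 30*(1/61)) = -32998/(-7 + 30/61) = -32998/(-397/61) = -32998*(-61/397) = 2012878/397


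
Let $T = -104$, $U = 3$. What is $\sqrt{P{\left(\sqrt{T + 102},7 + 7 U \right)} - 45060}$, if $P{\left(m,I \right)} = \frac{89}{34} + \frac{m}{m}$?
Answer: $\frac{3 i \sqrt{5787242}}{34} \approx 212.26 i$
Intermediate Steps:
$P{\left(m,I \right)} = \frac{123}{34}$ ($P{\left(m,I \right)} = 89 \cdot \frac{1}{34} + 1 = \frac{89}{34} + 1 = \frac{123}{34}$)
$\sqrt{P{\left(\sqrt{T + 102},7 + 7 U \right)} - 45060} = \sqrt{\frac{123}{34} - 45060} = \sqrt{- \frac{1531917}{34}} = \frac{3 i \sqrt{5787242}}{34}$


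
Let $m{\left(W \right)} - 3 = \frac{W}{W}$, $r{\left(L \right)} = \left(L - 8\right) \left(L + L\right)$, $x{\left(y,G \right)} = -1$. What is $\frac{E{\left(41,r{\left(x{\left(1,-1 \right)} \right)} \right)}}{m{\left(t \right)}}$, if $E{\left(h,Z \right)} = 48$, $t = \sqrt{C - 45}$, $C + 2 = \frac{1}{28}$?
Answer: $12$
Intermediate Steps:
$C = - \frac{55}{28}$ ($C = -2 + \frac{1}{28} = - \frac{55}{28} \approx -1.9643$)
$t = \frac{i \sqrt{9205}}{14}$ ($t = \sqrt{- \frac{55}{28} - 45} = \sqrt{- \frac{1315}{28}} = \frac{i \sqrt{9205}}{14} \approx 6.8531 i$)
$r{\left(L \right)} = 2 L \left(-8 + L\right)$ ($r{\left(L \right)} = \left(-8 + L\right) 2 L = 2 L \left(-8 + L\right)$)
$m{\left(W \right)} = 4$ ($m{\left(W \right)} = 3 + \frac{W}{W} = 3 + 1 = 4$)
$\frac{E{\left(41,r{\left(x{\left(1,-1 \right)} \right)} \right)}}{m{\left(t \right)}} = \frac{48}{4} = 48 \cdot \frac{1}{4} = 12$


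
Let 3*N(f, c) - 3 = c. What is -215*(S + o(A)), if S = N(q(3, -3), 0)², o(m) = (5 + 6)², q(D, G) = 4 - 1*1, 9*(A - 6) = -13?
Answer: -26230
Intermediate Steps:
A = 41/9 (A = 6 + (⅑)*(-13) = 6 - 13/9 = 41/9 ≈ 4.5556)
q(D, G) = 3 (q(D, G) = 4 - 1 = 3)
N(f, c) = 1 + c/3
o(m) = 121 (o(m) = 11² = 121)
S = 1 (S = (1 + (⅓)*0)² = (1 + 0)² = 1² = 1)
-215*(S + o(A)) = -215*(1 + 121) = -215*122 = -26230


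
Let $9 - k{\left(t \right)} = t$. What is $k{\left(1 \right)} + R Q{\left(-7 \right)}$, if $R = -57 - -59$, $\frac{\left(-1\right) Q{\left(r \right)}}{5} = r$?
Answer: $78$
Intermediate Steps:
$Q{\left(r \right)} = - 5 r$
$R = 2$ ($R = -57 + 59 = 2$)
$k{\left(t \right)} = 9 - t$
$k{\left(1 \right)} + R Q{\left(-7 \right)} = \left(9 - 1\right) + 2 \left(\left(-5\right) \left(-7\right)\right) = \left(9 - 1\right) + 2 \cdot 35 = 8 + 70 = 78$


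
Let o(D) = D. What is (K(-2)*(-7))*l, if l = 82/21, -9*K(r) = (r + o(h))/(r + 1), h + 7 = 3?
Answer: 164/9 ≈ 18.222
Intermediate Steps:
h = -4 (h = -7 + 3 = -4)
K(r) = -(-4 + r)/(9*(1 + r)) (K(r) = -(r - 4)/(9*(r + 1)) = -(-4 + r)/(9*(1 + r)))
l = 82/21 (l = 82*(1/21) = 82/21 ≈ 3.9048)
(K(-2)*(-7))*l = (((4 - 1*(-2))/(9*(1 - 2)))*(-7))*(82/21) = (((⅑)*(4 + 2)/(-1))*(-7))*(82/21) = (((⅑)*(-1)*6)*(-7))*(82/21) = -⅔*(-7)*(82/21) = (14/3)*(82/21) = 164/9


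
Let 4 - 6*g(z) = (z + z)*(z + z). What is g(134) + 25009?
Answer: 13039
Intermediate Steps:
g(z) = ⅔ - 2*z²/3 (g(z) = ⅔ - (z + z)*(z + z)/6 = ⅔ - 2*z*2*z/6 = ⅔ - 2*z²/3)
g(134) + 25009 = (⅔ - ⅔*134²) + 25009 = (⅔ - ⅔*17956) + 25009 = (⅔ - 35912/3) + 25009 = -11970 + 25009 = 13039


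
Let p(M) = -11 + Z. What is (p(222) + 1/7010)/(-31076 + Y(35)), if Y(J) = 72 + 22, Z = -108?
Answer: 834189/217183820 ≈ 0.0038409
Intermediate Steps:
p(M) = -119 (p(M) = -11 - 108 = -119)
Y(J) = 94
(p(222) + 1/7010)/(-31076 + Y(35)) = (-119 + 1/7010)/(-31076 + 94) = (-119 + 1/7010)/(-30982) = -834189/7010*(-1/30982) = 834189/217183820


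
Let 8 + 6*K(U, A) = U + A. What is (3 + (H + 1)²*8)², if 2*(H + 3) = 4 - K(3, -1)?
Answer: 25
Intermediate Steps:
K(U, A) = -4/3 + A/6 + U/6 (K(U, A) = -4/3 + (U + A)/6 = -4/3 + (A + U)/6 = -4/3 + (A/6 + U/6) = -4/3 + A/6 + U/6)
H = -½ (H = -3 + (4 - (-4/3 + (⅙)*(-1) + (⅙)*3))/2 = -3 + (4 - (-4/3 - ⅙ + ½))/2 = -3 + (4 - 1*(-1))/2 = -3 + (4 + 1)/2 = -3 + (½)*5 = -3 + 5/2 = -½ ≈ -0.50000)
(3 + (H + 1)²*8)² = (3 + (-½ + 1)²*8)² = (3 + (½)²*8)² = (3 + (¼)*8)² = (3 + 2)² = 5² = 25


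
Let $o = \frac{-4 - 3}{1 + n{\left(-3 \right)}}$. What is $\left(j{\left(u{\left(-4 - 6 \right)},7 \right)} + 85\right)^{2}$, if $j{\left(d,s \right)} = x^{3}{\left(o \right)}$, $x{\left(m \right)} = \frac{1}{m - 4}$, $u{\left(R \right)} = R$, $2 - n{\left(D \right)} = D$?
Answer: $\frac{6411120216361}{887503681} \approx 7223.8$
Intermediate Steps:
$n{\left(D \right)} = 2 - D$
$o = - \frac{7}{6}$ ($o = \frac{-4 - 3}{1 + \left(2 - -3\right)} = - \frac{7}{1 + \left(2 + 3\right)} = - \frac{7}{1 + 5} = - \frac{7}{6} \approx -1.1667$)
$x{\left(m \right)} = \frac{1}{-4 + m}$
$j{\left(d,s \right)} = - \frac{216}{29791}$ ($j{\left(d,s \right)} = \left(\frac{1}{-4 - \frac{7}{6}}\right)^{3} = \left(\frac{1}{- \frac{31}{6}}\right)^{3} = \left(- \frac{6}{31}\right)^{3} = - \frac{216}{29791}$)
$\left(j{\left(u{\left(-4 - 6 \right)},7 \right)} + 85\right)^{2} = \left(- \frac{216}{29791} + 85\right)^{2} = \left(\frac{2532019}{29791}\right)^{2} = \frac{6411120216361}{887503681}$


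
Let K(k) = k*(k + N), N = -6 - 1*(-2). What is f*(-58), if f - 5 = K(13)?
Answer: -7076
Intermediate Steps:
N = -4 (N = -6 + 2 = -4)
K(k) = k*(-4 + k) (K(k) = k*(k - 4) = k*(-4 + k))
f = 122 (f = 5 + 13*(-4 + 13) = 5 + 13*9 = 5 + 117 = 122)
f*(-58) = 122*(-58) = -7076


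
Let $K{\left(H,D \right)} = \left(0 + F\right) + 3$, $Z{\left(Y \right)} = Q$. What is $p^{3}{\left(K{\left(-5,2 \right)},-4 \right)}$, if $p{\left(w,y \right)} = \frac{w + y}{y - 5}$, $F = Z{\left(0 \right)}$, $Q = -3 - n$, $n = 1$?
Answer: $\frac{125}{729} \approx 0.17147$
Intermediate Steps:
$Q = -4$ ($Q = -3 - 1 = -4$)
$Z{\left(Y \right)} = -4$
$F = -4$
$K{\left(H,D \right)} = -1$ ($K{\left(H,D \right)} = \left(0 - 4\right) + 3 = -4 + 3 = -1$)
$p{\left(w,y \right)} = \frac{w + y}{-5 + y}$
$p^{3}{\left(K{\left(-5,2 \right)},-4 \right)} = \left(\frac{-1 - 4}{-5 - 4}\right)^{3} = \left(\frac{1}{-9} \left(-5\right)\right)^{3} = \left(\left(- \frac{1}{9}\right) \left(-5\right)\right)^{3} = \left(\frac{5}{9}\right)^{3} = \frac{125}{729}$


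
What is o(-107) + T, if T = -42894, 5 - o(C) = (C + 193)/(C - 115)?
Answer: -4760636/111 ≈ -42889.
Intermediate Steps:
o(C) = 5 - (193 + C)/(-115 + C) (o(C) = 5 - (C + 193)/(C - 115) = 5 - (193 + C)/(-115 + C))
o(-107) + T = 4*(-192 - 107)/(-115 - 107) - 42894 = 4*(-299)/(-222) - 42894 = 4*(-1/222)*(-299) - 42894 = 598/111 - 42894 = -4760636/111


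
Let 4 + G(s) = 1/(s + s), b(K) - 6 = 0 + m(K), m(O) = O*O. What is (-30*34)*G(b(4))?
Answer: 44625/11 ≈ 4056.8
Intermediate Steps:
m(O) = O²
b(K) = 6 + K² (b(K) = 6 + (0 + K²) = 6 + K²)
G(s) = -4 + 1/(2*s) (G(s) = -4 + 1/(s + s) = -4 + 1/(2*s))
(-30*34)*G(b(4)) = (-30*34)*(-4 + 1/(2*(6 + 4²))) = -1020*(-4 + 1/(2*(6 + 16))) = -1020*(-4 + (½)/22) = -1020*(-4 + (½)*(1/22)) = -1020*(-4 + 1/44) = -1020*(-175/44) = 44625/11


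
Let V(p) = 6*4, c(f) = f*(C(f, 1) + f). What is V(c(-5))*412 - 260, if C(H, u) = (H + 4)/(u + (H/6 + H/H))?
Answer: 9628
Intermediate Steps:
C(H, u) = (4 + H)/(1 + u + H/6) (C(H, u) = (4 + H)/(u + (H*(1/6) + 1)) = (4 + H)/(u + (H/6 + 1)) = (4 + H)/(u + (1 + H/6)) = (4 + H)/(1 + u + H/6))
c(f) = f*(f + 6*(4 + f)/(12 + f)) (c(f) = f*(6*(4 + f)/(6 + f + 6*1) + f) = f*(6*(4 + f)/(6 + f + 6) + f) = f*(6*(4 + f)/(12 + f) + f) = f*(f + 6*(4 + f)/(12 + f)))
V(p) = 24
V(c(-5))*412 - 260 = 24*412 - 260 = 9888 - 260 = 9628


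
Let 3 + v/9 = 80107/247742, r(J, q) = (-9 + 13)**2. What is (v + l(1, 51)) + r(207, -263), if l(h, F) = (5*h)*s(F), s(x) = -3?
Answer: -5720329/247742 ≈ -23.090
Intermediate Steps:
r(J, q) = 16 (r(J, q) = 4**2 = 16)
l(h, F) = -15*h (l(h, F) = (5*h)*(-3) = -15*h)
v = -5968071/247742 (v = -27 + 9*(80107/247742) = -27 + 720963/247742 = -5968071/247742 ≈ -24.090)
(v + l(1, 51)) + r(207, -263) = (-5968071/247742 - 15*1) + 16 = (-5968071/247742 - 15) + 16 = -9684201/247742 + 16 = -5720329/247742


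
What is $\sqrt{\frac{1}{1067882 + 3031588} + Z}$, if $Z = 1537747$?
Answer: $\frac{\sqrt{25842844453495231770}}{4099470} \approx 1240.1$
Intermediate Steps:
$\sqrt{\frac{1}{1067882 + 3031588} + Z} = \sqrt{\frac{1}{1067882 + 3031588} + 1537747} = \sqrt{\frac{1}{4099470} + 1537747} = \sqrt{\frac{6303947694091}{4099470}} = \frac{\sqrt{25842844453495231770}}{4099470}$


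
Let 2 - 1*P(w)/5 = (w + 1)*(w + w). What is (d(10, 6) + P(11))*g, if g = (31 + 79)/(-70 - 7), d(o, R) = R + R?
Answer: 12980/7 ≈ 1854.3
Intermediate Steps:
d(o, R) = 2*R
g = -10/7 (g = 110/(-77) = 110*(-1/77) = -10/7 ≈ -1.4286)
P(w) = 10 - 10*w*(1 + w) (P(w) = 10 - 5*(w + 1)*(w + w) = 10 - 5*(1 + w)*2*w = 10 - 10*w*(1 + w))
(d(10, 6) + P(11))*g = (2*6 + (10 - 10*11 - 10*11²))*(-10/7) = (12 + (10 - 110 - 10*121))*(-10/7) = (12 + (10 - 110 - 1210))*(-10/7) = (12 - 1310)*(-10/7) = -1298*(-10/7) = 12980/7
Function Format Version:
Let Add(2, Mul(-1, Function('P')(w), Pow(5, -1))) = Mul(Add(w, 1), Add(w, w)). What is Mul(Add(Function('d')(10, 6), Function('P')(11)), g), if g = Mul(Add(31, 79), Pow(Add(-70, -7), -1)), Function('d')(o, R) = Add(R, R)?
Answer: Rational(12980, 7) ≈ 1854.3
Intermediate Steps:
Function('d')(o, R) = Mul(2, R)
g = Rational(-10, 7) (g = Mul(110, Pow(-77, -1)) = Mul(110, Rational(-1, 77)) = Rational(-10, 7) ≈ -1.4286)
Function('P')(w) = Add(10, Mul(-10, w, Add(1, w))) (Function('P')(w) = Add(10, Mul(-5, Mul(Add(w, 1), Add(w, w)))) = Add(10, Mul(-5, Mul(Add(1, w), Mul(2, w)))) = Add(10, Mul(-5, Mul(2, w, Add(1, w)))) = Add(10, Mul(-10, w, Add(1, w))))
Mul(Add(Function('d')(10, 6), Function('P')(11)), g) = Mul(Add(Mul(2, 6), Add(10, Mul(-10, 11), Mul(-10, Pow(11, 2)))), Rational(-10, 7)) = Mul(Add(12, Add(10, -110, Mul(-10, 121))), Rational(-10, 7)) = Mul(Add(12, Add(10, -110, -1210)), Rational(-10, 7)) = Mul(Add(12, -1310), Rational(-10, 7)) = Mul(-1298, Rational(-10, 7)) = Rational(12980, 7)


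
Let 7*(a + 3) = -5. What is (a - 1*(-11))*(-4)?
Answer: -204/7 ≈ -29.143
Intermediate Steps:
a = -26/7 (a = -3 + (1/7)*(-5) = -3 - 5/7 = -26/7 ≈ -3.7143)
(a - 1*(-11))*(-4) = (-26/7 - 1*(-11))*(-4) = (-26/7 + 11)*(-4) = (51/7)*(-4) = -204/7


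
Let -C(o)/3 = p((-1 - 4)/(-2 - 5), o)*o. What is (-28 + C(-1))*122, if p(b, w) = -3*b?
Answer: -29402/7 ≈ -4200.3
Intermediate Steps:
C(o) = 45*o/7 (C(o) = -3*(-3*(-1 - 4)/(-2 - 5))*o = -3*(-(-15)/(-7))*o = -3*(-(-15)*(-1)/7)*o = -3*(-3*5/7)*o = -(-45)*o/7 = 45*o/7)
(-28 + C(-1))*122 = (-28 + (45/7)*(-1))*122 = (-28 - 45/7)*122 = -241/7*122 = -29402/7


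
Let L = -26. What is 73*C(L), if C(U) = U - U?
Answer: 0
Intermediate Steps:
C(U) = 0
73*C(L) = 73*0 = 0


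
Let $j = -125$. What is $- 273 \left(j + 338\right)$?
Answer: $-58149$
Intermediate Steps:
$- 273 \left(j + 338\right) = - 273 \left(-125 + 338\right) = \left(-273\right) 213 = -58149$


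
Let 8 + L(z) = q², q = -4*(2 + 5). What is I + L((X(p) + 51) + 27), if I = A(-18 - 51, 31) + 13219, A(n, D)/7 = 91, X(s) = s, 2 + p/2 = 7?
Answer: 14632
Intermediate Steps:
p = 10 (p = -4 + 2*7 = -4 + 14 = 10)
q = -28 (q = -4*7 = -28)
A(n, D) = 637 (A(n, D) = 7*91 = 637)
L(z) = 776 (L(z) = -8 + (-28)² = -8 + 784 = 776)
I = 13856 (I = 637 + 13219 = 13856)
I + L((X(p) + 51) + 27) = 13856 + 776 = 14632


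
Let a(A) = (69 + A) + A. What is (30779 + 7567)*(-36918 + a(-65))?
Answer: -1417996734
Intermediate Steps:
a(A) = 69 + 2*A
(30779 + 7567)*(-36918 + a(-65)) = (30779 + 7567)*(-36918 + (69 + 2*(-65))) = 38346*(-36918 + (69 - 130)) = 38346*(-36918 - 61) = 38346*(-36979) = -1417996734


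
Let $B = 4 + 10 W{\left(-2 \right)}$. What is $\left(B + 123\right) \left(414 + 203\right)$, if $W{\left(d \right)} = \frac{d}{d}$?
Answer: $84529$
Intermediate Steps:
$W{\left(d \right)} = 1$
$B = 14$ ($B = 4 + 10 \cdot 1 = 4 + 10 = 14$)
$\left(B + 123\right) \left(414 + 203\right) = \left(14 + 123\right) \left(414 + 203\right) = 137 \cdot 617 = 84529$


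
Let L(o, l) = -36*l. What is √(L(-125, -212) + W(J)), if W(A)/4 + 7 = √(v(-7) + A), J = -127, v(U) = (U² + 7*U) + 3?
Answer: 2*√(1901 + 2*I*√31) ≈ 87.201 + 0.2554*I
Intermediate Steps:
v(U) = 3 + U² + 7*U
W(A) = -28 + 4*√(3 + A) (W(A) = -28 + 4*√((3 + (-7)² + 7*(-7)) + A) = -28 + 4*√((3 + 49 - 49) + A) = -28 + 4*√(3 + A))
√(L(-125, -212) + W(J)) = √(-36*(-212) + (-28 + 4*√(3 - 127))) = √(7632 + (-28 + 4*√(-124))) = √(7632 + (-28 + 4*(2*I*√31))) = √(7632 + (-28 + 8*I*√31)) = √(7604 + 8*I*√31)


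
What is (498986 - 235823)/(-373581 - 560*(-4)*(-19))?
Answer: -263163/416141 ≈ -0.63239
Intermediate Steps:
(498986 - 235823)/(-373581 - 560*(-4)*(-19)) = 263163/(-373581 - 70*(-32)*(-19)) = 263163/(-373581 + 2240*(-19)) = 263163/(-373581 - 42560) = 263163/(-416141) = 263163*(-1/416141) = -263163/416141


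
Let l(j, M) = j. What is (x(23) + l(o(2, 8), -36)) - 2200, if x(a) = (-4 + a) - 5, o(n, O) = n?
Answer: -2184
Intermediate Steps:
x(a) = -9 + a
(x(23) + l(o(2, 8), -36)) - 2200 = ((-9 + 23) + 2) - 2200 = (14 + 2) - 2200 = 16 - 2200 = -2184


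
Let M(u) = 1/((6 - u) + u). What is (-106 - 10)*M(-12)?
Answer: -58/3 ≈ -19.333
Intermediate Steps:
M(u) = ⅙ (M(u) = 1/6 = ⅙)
(-106 - 10)*M(-12) = (-106 - 10)*(⅙) = -116*⅙ = -58/3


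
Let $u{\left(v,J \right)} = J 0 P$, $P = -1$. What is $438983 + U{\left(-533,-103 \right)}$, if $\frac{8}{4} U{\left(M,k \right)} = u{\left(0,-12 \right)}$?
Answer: $438983$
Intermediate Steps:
$u{\left(v,J \right)} = 0$ ($u{\left(v,J \right)} = J 0 \left(-1\right) = 0 \left(-1\right) = 0$)
$U{\left(M,k \right)} = 0$ ($U{\left(M,k \right)} = \frac{1}{2} \cdot 0 = 0$)
$438983 + U{\left(-533,-103 \right)} = 438983 + 0 = 438983$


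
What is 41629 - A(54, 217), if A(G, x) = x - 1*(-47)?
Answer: 41365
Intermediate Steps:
A(G, x) = 47 + x (A(G, x) = x + 47 = 47 + x)
41629 - A(54, 217) = 41629 - (47 + 217) = 41629 - 1*264 = 41629 - 264 = 41365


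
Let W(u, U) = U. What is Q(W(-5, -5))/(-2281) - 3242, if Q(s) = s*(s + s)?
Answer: -7395052/2281 ≈ -3242.0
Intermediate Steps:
Q(s) = 2*s**2 (Q(s) = s*(2*s) = 2*s**2)
Q(W(-5, -5))/(-2281) - 3242 = (2*(-5)**2)/(-2281) - 3242 = (2*25)*(-1/2281) - 3242 = 50*(-1/2281) - 3242 = -50/2281 - 3242 = -7395052/2281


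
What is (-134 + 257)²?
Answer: 15129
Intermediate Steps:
(-134 + 257)² = 123² = 15129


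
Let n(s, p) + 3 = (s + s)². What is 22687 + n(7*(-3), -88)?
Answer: 24448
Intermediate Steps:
n(s, p) = -3 + 4*s² (n(s, p) = -3 + (s + s)² = -3 + (2*s)² = -3 + 4*s²)
22687 + n(7*(-3), -88) = 22687 + (-3 + 4*(7*(-3))²) = 22687 + (-3 + 4*(-21)²) = 22687 + (-3 + 4*441) = 22687 + (-3 + 1764) = 22687 + 1761 = 24448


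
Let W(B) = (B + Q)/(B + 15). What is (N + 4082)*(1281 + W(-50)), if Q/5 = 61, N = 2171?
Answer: 55751748/7 ≈ 7.9645e+6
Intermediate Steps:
Q = 305 (Q = 5*61 = 305)
W(B) = (305 + B)/(15 + B) (W(B) = (B + 305)/(B + 15) = (305 + B)/(15 + B))
(N + 4082)*(1281 + W(-50)) = (2171 + 4082)*(1281 + (305 - 50)/(15 - 50)) = 6253*(1281 + 255/(-35)) = 6253*(1281 - 1/35*255) = 6253*(1281 - 51/7) = 6253*(8916/7) = 55751748/7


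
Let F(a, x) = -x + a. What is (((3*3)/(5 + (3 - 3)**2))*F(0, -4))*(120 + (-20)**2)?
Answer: 3744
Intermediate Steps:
F(a, x) = a - x
(((3*3)/(5 + (3 - 3)**2))*F(0, -4))*(120 + (-20)**2) = (((3*3)/(5 + (3 - 3)**2))*(0 - 1*(-4)))*(120 + (-20)**2) = ((9/(5 + 0**2))*(0 + 4))*(120 + 400) = ((9/(5 + 0))*4)*520 = ((9/5)*4)*520 = (36/5)*520 = 3744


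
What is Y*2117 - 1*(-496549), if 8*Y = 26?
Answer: 2013717/4 ≈ 5.0343e+5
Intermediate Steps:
Y = 13/4 (Y = (⅛)*26 = 13/4 ≈ 3.2500)
Y*2117 - 1*(-496549) = (13/4)*2117 - 1*(-496549) = 27521/4 + 496549 = 2013717/4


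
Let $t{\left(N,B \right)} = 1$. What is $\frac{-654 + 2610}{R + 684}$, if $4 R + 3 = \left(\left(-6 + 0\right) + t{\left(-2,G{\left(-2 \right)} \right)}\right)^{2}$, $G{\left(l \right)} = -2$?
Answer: $\frac{3912}{1379} \approx 2.8368$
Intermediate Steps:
$R = \frac{11}{2}$ ($R = - \frac{3}{4} + \frac{\left(\left(-6 + 0\right) + 1\right)^{2}}{4} = - \frac{3}{4} + \frac{\left(-6 + 1\right)^{2}}{4} = - \frac{3}{4} + \frac{\left(-5\right)^{2}}{4} = - \frac{3}{4} + \frac{1}{4} \cdot 25 = - \frac{3}{4} + \frac{25}{4} = \frac{11}{2} \approx 5.5$)
$\frac{-654 + 2610}{R + 684} = \frac{-654 + 2610}{\frac{11}{2} + 684} = \frac{1956}{\frac{1379}{2}} = 1956 \cdot \frac{2}{1379} = \frac{3912}{1379}$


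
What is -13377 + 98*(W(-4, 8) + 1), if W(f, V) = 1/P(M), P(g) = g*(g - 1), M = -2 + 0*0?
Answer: -39788/3 ≈ -13263.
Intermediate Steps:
M = -2 (M = -2 + 0 = -2)
P(g) = g*(-1 + g)
W(f, V) = ⅙ (W(f, V) = 1/(-2*(-1 - 2)) = 1/(-2*(-3)) = 1/6 = ⅙)
-13377 + 98*(W(-4, 8) + 1) = -13377 + 98*(⅙ + 1) = -13377 + 98*(7/6) = -13377 + 343/3 = -39788/3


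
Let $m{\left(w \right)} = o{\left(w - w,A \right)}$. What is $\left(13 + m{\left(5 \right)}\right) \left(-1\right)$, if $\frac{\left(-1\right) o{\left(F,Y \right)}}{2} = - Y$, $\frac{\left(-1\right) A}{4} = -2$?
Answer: $-29$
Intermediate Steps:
$A = 8$ ($A = \left(-4\right) \left(-2\right) = 8$)
$o{\left(F,Y \right)} = 2 Y$ ($o{\left(F,Y \right)} = - 2 \left(- Y\right) = 2 Y$)
$m{\left(w \right)} = 16$ ($m{\left(w \right)} = 2 \cdot 8 = 16$)
$\left(13 + m{\left(5 \right)}\right) \left(-1\right) = \left(13 + 16\right) \left(-1\right) = 29 \left(-1\right) = -29$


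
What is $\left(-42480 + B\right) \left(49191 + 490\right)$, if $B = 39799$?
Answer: $-133194761$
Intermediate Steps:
$\left(-42480 + B\right) \left(49191 + 490\right) = \left(-42480 + 39799\right) \left(49191 + 490\right) = \left(-2681\right) 49681 = -133194761$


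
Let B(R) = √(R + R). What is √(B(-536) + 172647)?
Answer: √(172647 + 4*I*√67) ≈ 415.51 + 0.039*I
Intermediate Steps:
B(R) = √2*√R (B(R) = √(2*R) = √2*√R)
√(B(-536) + 172647) = √(√2*√(-536) + 172647) = √(√2*(2*I*√134) + 172647) = √(4*I*√67 + 172647) = √(172647 + 4*I*√67)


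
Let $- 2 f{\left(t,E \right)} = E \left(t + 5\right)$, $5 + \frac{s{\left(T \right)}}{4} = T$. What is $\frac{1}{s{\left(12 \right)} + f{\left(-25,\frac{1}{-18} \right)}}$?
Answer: $\frac{9}{247} \approx 0.036437$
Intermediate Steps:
$s{\left(T \right)} = -20 + 4 T$
$f{\left(t,E \right)} = - \frac{E \left(5 + t\right)}{2}$ ($f{\left(t,E \right)} = - \frac{E \left(t + 5\right)}{2} = - \frac{E \left(5 + t\right)}{2}$)
$\frac{1}{s{\left(12 \right)} + f{\left(-25,\frac{1}{-18} \right)}} = \frac{1}{\left(-20 + 4 \cdot 12\right) - \frac{5 - 25}{2 \left(-18\right)}} = \frac{1}{\left(-20 + 48\right) - \left(- \frac{1}{36}\right) \left(-20\right)} = \frac{1}{28 - \frac{5}{9}} = \frac{1}{\frac{247}{9}} = \frac{9}{247}$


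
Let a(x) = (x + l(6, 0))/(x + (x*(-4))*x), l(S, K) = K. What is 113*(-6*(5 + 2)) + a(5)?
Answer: -90175/19 ≈ -4746.1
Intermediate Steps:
a(x) = x/(x - 4*x**2) (a(x) = (x + 0)/(x + (x*(-4))*x) = x/(x + (-4*x)*x) = x/(x - 4*x**2))
113*(-6*(5 + 2)) + a(5) = 113*(-6*(5 + 2)) - 1/(-1 + 4*5) = 113*(-6*7) - 1/(-1 + 20) = 113*(-42) - 1/19 = -4746 - 1*1/19 = -4746 - 1/19 = -90175/19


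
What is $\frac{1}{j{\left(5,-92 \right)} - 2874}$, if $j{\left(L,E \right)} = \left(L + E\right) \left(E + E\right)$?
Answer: $\frac{1}{13134} \approx 7.6138 \cdot 10^{-5}$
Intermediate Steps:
$j{\left(L,E \right)} = 2 E \left(E + L\right)$ ($j{\left(L,E \right)} = \left(E + L\right) 2 E = 2 E \left(E + L\right)$)
$\frac{1}{j{\left(5,-92 \right)} - 2874} = \frac{1}{2 \left(-92\right) \left(-92 + 5\right) - 2874} = \frac{1}{2 \left(-92\right) \left(-87\right) - 2874} = \frac{1}{16008 - 2874} = \frac{1}{13134}$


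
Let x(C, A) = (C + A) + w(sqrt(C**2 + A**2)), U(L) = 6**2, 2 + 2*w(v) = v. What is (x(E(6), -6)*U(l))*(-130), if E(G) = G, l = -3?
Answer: 4680 - 14040*sqrt(2) ≈ -15176.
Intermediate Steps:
w(v) = -1 + v/2
U(L) = 36
x(C, A) = -1 + A + C + sqrt(A**2 + C**2)/2 (x(C, A) = (C + A) + (-1 + sqrt(C**2 + A**2)/2) = (A + C) + (-1 + sqrt(A**2 + C**2)/2) = -1 + A + C + sqrt(A**2 + C**2)/2)
(x(E(6), -6)*U(l))*(-130) = ((-1 - 6 + 6 + sqrt((-6)**2 + 6**2)/2)*36)*(-130) = ((-1 - 6 + 6 + sqrt(36 + 36)/2)*36)*(-130) = ((-1 - 6 + 6 + sqrt(72)/2)*36)*(-130) = ((-1 - 6 + 6 + (6*sqrt(2))/2)*36)*(-130) = ((-1 - 6 + 6 + 3*sqrt(2))*36)*(-130) = ((-1 + 3*sqrt(2))*36)*(-130) = (-36 + 108*sqrt(2))*(-130) = 4680 - 14040*sqrt(2)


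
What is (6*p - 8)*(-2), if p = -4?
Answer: 64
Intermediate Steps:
(6*p - 8)*(-2) = (6*(-4) - 8)*(-2) = (-24 - 8)*(-2) = -32*(-2) = 64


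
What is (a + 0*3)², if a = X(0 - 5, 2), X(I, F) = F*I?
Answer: 100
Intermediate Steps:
a = -10 (a = 2*(0 - 5) = 2*(-5) = -10)
(a + 0*3)² = (-10 + 0*3)² = (-10 + 0)² = (-10)² = 100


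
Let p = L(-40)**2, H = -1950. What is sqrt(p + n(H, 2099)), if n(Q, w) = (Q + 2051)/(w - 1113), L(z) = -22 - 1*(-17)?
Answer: sqrt(24404486)/986 ≈ 5.0102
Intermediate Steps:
L(z) = -5 (L(z) = -22 + 17 = -5)
p = 25 (p = (-5)**2 = 25)
n(Q, w) = (2051 + Q)/(-1113 + w)
sqrt(p + n(H, 2099)) = sqrt(25 + (2051 - 1950)/(-1113 + 2099)) = sqrt(25 + 101/986) = sqrt(24751/986) = sqrt(24404486)/986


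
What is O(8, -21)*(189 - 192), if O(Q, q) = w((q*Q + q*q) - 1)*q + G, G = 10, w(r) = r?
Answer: 17106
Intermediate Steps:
O(Q, q) = 10 + q*(-1 + q**2 + Q*q) (O(Q, q) = ((q*Q + q*q) - 1)*q + 10 = ((Q*q + q**2) - 1)*q + 10 = ((q**2 + Q*q) - 1)*q + 10 = (-1 + q**2 + Q*q)*q + 10 = q*(-1 + q**2 + Q*q) + 10 = 10 + q*(-1 + q**2 + Q*q))
O(8, -21)*(189 - 192) = (10 - 21*(-1 + (-21)**2 + 8*(-21)))*(189 - 192) = (10 - 21*(-1 + 441 - 168))*(-3) = (10 - 21*272)*(-3) = (10 - 5712)*(-3) = -5702*(-3) = 17106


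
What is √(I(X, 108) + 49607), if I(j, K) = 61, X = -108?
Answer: 2*√12417 ≈ 222.86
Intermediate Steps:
√(I(X, 108) + 49607) = √(61 + 49607) = √49668 = 2*√12417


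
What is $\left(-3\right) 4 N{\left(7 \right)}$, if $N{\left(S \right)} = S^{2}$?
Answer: $-588$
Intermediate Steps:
$\left(-3\right) 4 N{\left(7 \right)} = \left(-3\right) 4 \cdot 7^{2} = \left(-12\right) 49 = -588$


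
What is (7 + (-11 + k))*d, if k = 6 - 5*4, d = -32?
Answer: 576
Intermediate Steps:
k = -14 (k = 6 - 20 = -14)
(7 + (-11 + k))*d = (7 + (-11 - 14))*(-32) = (7 - 25)*(-32) = -18*(-32) = 576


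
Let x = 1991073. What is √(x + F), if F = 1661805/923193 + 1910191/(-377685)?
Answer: √332049953480588075723828915/12913931415 ≈ 1411.1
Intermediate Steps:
F = -126204015382/38741794245 (F = 1661805*(1/923193) + 1910191*(-1/377685) = 184645/102577 - 1910191/377685 = -126204015382/38741794245 ≈ -3.2576)
√(x + F) = √(1991073 - 126204015382/38741794245) = √(77137614288759503/38741794245) = √332049953480588075723828915/12913931415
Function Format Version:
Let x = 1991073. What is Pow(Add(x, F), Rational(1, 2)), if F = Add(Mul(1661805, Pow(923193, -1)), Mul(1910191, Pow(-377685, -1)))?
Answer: Mul(Rational(1, 12913931415), Pow(332049953480588075723828915, Rational(1, 2))) ≈ 1411.1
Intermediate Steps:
F = Rational(-126204015382, 38741794245) (F = Add(Mul(1661805, Rational(1, 923193)), Mul(1910191, Rational(-1, 377685))) = Add(Rational(184645, 102577), Rational(-1910191, 377685)) = Rational(-126204015382, 38741794245) ≈ -3.2576)
Pow(Add(x, F), Rational(1, 2)) = Pow(Add(1991073, Rational(-126204015382, 38741794245)), Rational(1, 2)) = Pow(Rational(77137614288759503, 38741794245), Rational(1, 2)) = Mul(Rational(1, 12913931415), Pow(332049953480588075723828915, Rational(1, 2)))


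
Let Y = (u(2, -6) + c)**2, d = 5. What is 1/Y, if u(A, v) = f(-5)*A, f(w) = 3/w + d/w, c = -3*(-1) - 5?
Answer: 25/676 ≈ 0.036982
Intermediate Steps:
c = -2 (c = 3 - 5 = -2)
f(w) = 8/w (f(w) = 3/w + 5/w = 8/w)
u(A, v) = -8*A/5 (u(A, v) = (8/(-5))*A = (8*(-1/5))*A = -8*A/5)
Y = 676/25 (Y = (-8/5*2 - 2)**2 = (-16/5 - 2)**2 = (-26/5)**2 = 676/25 ≈ 27.040)
1/Y = 1/(676/25) = 25/676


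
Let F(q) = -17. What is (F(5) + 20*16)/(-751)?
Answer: -303/751 ≈ -0.40346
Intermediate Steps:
(F(5) + 20*16)/(-751) = (-17 + 20*16)/(-751) = (-17 + 320)*(-1/751) = 303*(-1/751) = -303/751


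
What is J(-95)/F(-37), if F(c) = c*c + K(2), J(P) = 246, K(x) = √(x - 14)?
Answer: 336774/1874173 - 492*I*√3/1874173 ≈ 0.17969 - 0.00045469*I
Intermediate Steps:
K(x) = √(-14 + x)
F(c) = c² + 2*I*√3 (F(c) = c*c + √(-14 + 2) = c² + √(-12) = c² + 2*I*√3)
J(-95)/F(-37) = 246/((-37)² + 2*I*√3) = 246/(1369 + 2*I*√3)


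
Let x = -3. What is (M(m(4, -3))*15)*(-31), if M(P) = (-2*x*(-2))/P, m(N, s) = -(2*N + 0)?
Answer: -1395/2 ≈ -697.50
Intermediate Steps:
m(N, s) = -2*N
M(P) = -12/P (M(P) = (-2*(-3)*(-2))/P = (6*(-2))/P = -12/P)
(M(m(4, -3))*15)*(-31) = (-12/((-2*4))*15)*(-31) = (-12/(-8)*15)*(-31) = (-12*(-⅛)*15)*(-31) = ((3/2)*15)*(-31) = (45/2)*(-31) = -1395/2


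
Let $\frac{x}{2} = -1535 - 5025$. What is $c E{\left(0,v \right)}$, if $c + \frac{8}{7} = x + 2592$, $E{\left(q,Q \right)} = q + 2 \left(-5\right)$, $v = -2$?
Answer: $\frac{737040}{7} \approx 1.0529 \cdot 10^{5}$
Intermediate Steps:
$x = -13120$ ($x = 2 \left(-1535 - 5025\right) = 2 \left(-6560\right) = -13120$)
$E{\left(q,Q \right)} = -10 + q$ ($E{\left(q,Q \right)} = q - 10 = -10 + q$)
$c = - \frac{73704}{7}$ ($c = - \frac{8}{7} + \left(-13120 + 2592\right) = - \frac{8}{7} - 10528 = - \frac{73704}{7} \approx -10529.0$)
$c E{\left(0,v \right)} = - \frac{73704 \left(-10 + 0\right)}{7} = \left(- \frac{73704}{7}\right) \left(-10\right) = \frac{737040}{7}$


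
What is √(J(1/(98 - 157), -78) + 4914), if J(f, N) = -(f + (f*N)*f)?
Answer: √17105771/59 ≈ 70.100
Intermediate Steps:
J(f, N) = -f - N*f² (J(f, N) = -(f + (N*f)*f) = -(f + N*f²) = -f - N*f²)
√(J(1/(98 - 157), -78) + 4914) = √(-(1 - 78/(98 - 157))/(98 - 157) + 4914) = √(-1*(1 - 78/(-59))/(-59) + 4914) = √(-1*(-1/59)*(1 - 78*(-1/59)) + 4914) = √(-1*(-1/59)*(1 + 78/59) + 4914) = √(-1*(-1/59)*137/59 + 4914) = √(137/3481 + 4914) = √(17105771/3481) = √17105771/59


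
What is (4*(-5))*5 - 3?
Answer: -103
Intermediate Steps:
(4*(-5))*5 - 3 = -20*5 - 3 = -100 - 3 = -103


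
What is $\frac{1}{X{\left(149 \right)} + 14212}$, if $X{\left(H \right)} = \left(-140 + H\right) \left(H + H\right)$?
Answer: $\frac{1}{16894} \approx 5.9193 \cdot 10^{-5}$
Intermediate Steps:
$X{\left(H \right)} = 2 H \left(-140 + H\right)$ ($X{\left(H \right)} = \left(-140 + H\right) 2 H = 2 H \left(-140 + H\right)$)
$\frac{1}{X{\left(149 \right)} + 14212} = \frac{1}{2 \cdot 149 \left(-140 + 149\right) + 14212} = \frac{1}{2 \cdot 149 \cdot 9 + 14212} = \frac{1}{2682 + 14212} = \frac{1}{16894}$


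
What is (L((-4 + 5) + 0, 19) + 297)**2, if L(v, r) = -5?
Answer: 85264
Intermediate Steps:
(L((-4 + 5) + 0, 19) + 297)**2 = (-5 + 297)**2 = 292**2 = 85264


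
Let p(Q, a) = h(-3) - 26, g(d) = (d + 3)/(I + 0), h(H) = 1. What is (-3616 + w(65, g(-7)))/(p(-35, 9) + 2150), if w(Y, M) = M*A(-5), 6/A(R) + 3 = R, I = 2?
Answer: -7229/4250 ≈ -1.7009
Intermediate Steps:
A(R) = 6/(-3 + R)
g(d) = 3/2 + d/2 (g(d) = (d + 3)/(2 + 0) = (3 + d)/2 = (3 + d)*(1/2) = 3/2 + d/2)
p(Q, a) = -25 (p(Q, a) = 1 - 26 = -25)
w(Y, M) = -3*M/4 (w(Y, M) = M*(6/(-3 - 5)) = M*(6/(-8)) = M*(6*(-1/8)) = M*(-3/4) = -3*M/4)
(-3616 + w(65, g(-7)))/(p(-35, 9) + 2150) = (-3616 - 3*(3/2 + (1/2)*(-7))/4)/(-25 + 2150) = (-3616 - 3*(3/2 - 7/2)/4)/2125 = (-3616 - 3/4*(-2))*(1/2125) = (-3616 + 3/2)*(1/2125) = -7229/2*1/2125 = -7229/4250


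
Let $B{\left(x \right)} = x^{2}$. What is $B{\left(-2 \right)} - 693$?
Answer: $-689$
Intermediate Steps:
$B{\left(-2 \right)} - 693 = \left(-2\right)^{2} - 693 = 4 - 693 = -689$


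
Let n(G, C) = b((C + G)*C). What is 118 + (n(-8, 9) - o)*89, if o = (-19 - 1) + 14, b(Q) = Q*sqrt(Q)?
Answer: 3055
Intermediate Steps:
b(Q) = Q**(3/2)
o = -6 (o = -20 + 14 = -6)
n(G, C) = (C*(C + G))**(3/2) (n(G, C) = ((C + G)*C)**(3/2) = (C*(C + G))**(3/2))
118 + (n(-8, 9) - o)*89 = 118 + ((9*(9 - 8))**(3/2) - 1*(-6))*89 = 118 + ((9*1)**(3/2) + 6)*89 = 118 + (9**(3/2) + 6)*89 = 118 + (27 + 6)*89 = 118 + 33*89 = 118 + 2937 = 3055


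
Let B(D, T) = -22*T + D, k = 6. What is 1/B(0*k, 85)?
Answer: -1/1870 ≈ -0.00053476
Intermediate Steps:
B(D, T) = D - 22*T
1/B(0*k, 85) = 1/(0*6 - 22*85) = 1/(0 - 1870) = 1/(-1870) = -1/1870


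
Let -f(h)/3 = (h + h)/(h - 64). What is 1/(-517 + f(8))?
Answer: -7/3613 ≈ -0.0019374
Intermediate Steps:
f(h) = -6*h/(-64 + h) (f(h) = -3*(h + h)/(h - 64) = -3*2*h/(-64 + h) = -6*h/(-64 + h))
1/(-517 + f(8)) = 1/(-517 - 6*8/(-64 + 8)) = 1/(-517 - 6*8/(-56)) = 1/(-517 - 6*8*(-1/56)) = 1/(-517 + 6/7) = 1/(-3613/7) = -7/3613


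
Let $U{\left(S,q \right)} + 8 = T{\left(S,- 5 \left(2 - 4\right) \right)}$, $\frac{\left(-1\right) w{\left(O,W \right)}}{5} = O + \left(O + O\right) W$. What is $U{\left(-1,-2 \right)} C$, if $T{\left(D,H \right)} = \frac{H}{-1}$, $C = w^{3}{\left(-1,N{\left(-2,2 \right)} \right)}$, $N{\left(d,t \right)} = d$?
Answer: $60750$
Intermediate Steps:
$w{\left(O,W \right)} = - 5 O - 10 O W$ ($w{\left(O,W \right)} = - 5 \left(O + \left(O + O\right) W\right) = - 5 \left(O + 2 O W\right) = - 5 O - 10 O W$)
$C = -3375$ ($C = \left(\left(-5\right) \left(-1\right) \left(1 + 2 \left(-2\right)\right)\right)^{3} = \left(\left(-5\right) \left(-1\right) \left(1 - 4\right)\right)^{3} = \left(\left(-5\right) \left(-1\right) \left(-3\right)\right)^{3} = \left(-15\right)^{3} = -3375$)
$T{\left(D,H \right)} = - H$ ($T{\left(D,H \right)} = H \left(-1\right) = - H$)
$U{\left(S,q \right)} = -18$ ($U{\left(S,q \right)} = -8 - - 5 \left(2 - 4\right) = -8 - \left(-5\right) \left(-2\right) = -8 - 10 = -18$)
$U{\left(-1,-2 \right)} C = \left(-18\right) \left(-3375\right) = 60750$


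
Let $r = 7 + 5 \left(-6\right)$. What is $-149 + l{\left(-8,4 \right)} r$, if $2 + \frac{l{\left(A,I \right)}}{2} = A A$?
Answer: $-3001$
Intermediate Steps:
$l{\left(A,I \right)} = -4 + 2 A^{2}$ ($l{\left(A,I \right)} = -4 + 2 A A = -4 + 2 A^{2}$)
$r = -23$ ($r = 7 - 30 = -23$)
$-149 + l{\left(-8,4 \right)} r = -149 + \left(-4 + 2 \left(-8\right)^{2}\right) \left(-23\right) = -149 + \left(-4 + 2 \cdot 64\right) \left(-23\right) = -149 + \left(-4 + 128\right) \left(-23\right) = -149 + 124 \left(-23\right) = -149 - 2852 = -3001$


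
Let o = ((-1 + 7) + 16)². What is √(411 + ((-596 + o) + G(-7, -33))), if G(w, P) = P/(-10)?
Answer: √30230/10 ≈ 17.387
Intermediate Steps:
o = 484 (o = (6 + 16)² = 22² = 484)
G(w, P) = -P/10 (G(w, P) = P*(-⅒) = -P/10)
√(411 + ((-596 + o) + G(-7, -33))) = √(411 + ((-596 + 484) - ⅒*(-33))) = √(411 + (-112 + 33/10)) = √(411 - 1087/10) = √(3023/10) = √30230/10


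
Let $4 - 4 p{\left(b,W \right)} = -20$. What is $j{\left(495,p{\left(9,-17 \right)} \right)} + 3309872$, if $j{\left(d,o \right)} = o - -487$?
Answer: $3310365$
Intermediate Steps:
$p{\left(b,W \right)} = 6$ ($p{\left(b,W \right)} = 1 - -5 = 1 + 5 = 6$)
$j{\left(d,o \right)} = 487 + o$ ($j{\left(d,o \right)} = o + 487 = 487 + o$)
$j{\left(495,p{\left(9,-17 \right)} \right)} + 3309872 = \left(487 + 6\right) + 3309872 = 493 + 3309872 = 3310365$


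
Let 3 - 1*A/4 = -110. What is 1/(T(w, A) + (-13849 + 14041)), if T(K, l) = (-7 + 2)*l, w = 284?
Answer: -1/2068 ≈ -0.00048356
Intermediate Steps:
A = 452 (A = 12 - 4*(-110) = 12 + 440 = 452)
T(K, l) = -5*l
1/(T(w, A) + (-13849 + 14041)) = 1/(-5*452 + (-13849 + 14041)) = 1/(-2260 + 192) = 1/(-2068) = -1/2068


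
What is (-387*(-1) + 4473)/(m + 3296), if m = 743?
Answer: 4860/4039 ≈ 1.2033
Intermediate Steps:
(-387*(-1) + 4473)/(m + 3296) = (-387*(-1) + 4473)/(743 + 3296) = (387 + 4473)/4039 = 4860*(1/4039) = 4860/4039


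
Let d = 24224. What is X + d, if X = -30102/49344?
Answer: 199213159/8224 ≈ 24223.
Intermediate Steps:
X = -5017/8224 (X = -30102*1/49344 = -5017/8224 ≈ -0.61004)
X + d = -5017/8224 + 24224 = 199213159/8224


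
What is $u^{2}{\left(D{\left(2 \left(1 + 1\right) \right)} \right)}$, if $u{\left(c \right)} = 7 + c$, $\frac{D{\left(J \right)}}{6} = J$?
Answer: $961$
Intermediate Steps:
$D{\left(J \right)} = 6 J$
$u^{2}{\left(D{\left(2 \left(1 + 1\right) \right)} \right)} = \left(7 + 6 \cdot 2 \left(1 + 1\right)\right)^{2} = \left(7 + 6 \cdot 2 \cdot 2\right)^{2} = \left(7 + 6 \cdot 4\right)^{2} = \left(7 + 24\right)^{2} = 31^{2} = 961$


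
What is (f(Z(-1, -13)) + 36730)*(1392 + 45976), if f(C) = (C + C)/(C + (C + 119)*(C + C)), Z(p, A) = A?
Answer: 370583169056/213 ≈ 1.7398e+9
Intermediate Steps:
f(C) = 2*C/(C + 2*C*(119 + C)) (f(C) = (2*C)/(C + (119 + C)*(2*C)) = (2*C)/(C + 2*C*(119 + C)) = 2*C/(C + 2*C*(119 + C)))
(f(Z(-1, -13)) + 36730)*(1392 + 45976) = (2/(239 + 2*(-13)) + 36730)*(1392 + 45976) = (2/(239 - 26) + 36730)*47368 = (2/213 + 36730)*47368 = (7823492/213)*47368 = 370583169056/213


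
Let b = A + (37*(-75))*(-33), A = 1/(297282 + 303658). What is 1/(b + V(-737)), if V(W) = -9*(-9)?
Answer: 600940/55079756641 ≈ 1.0910e-5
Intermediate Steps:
V(W) = 81
A = 1/600940 ≈ 1.6641e-6
b = 55031080501/600940 (b = 1/600940 + (37*(-75))*(-33) = 1/600940 - 2775*(-33) = 1/600940 + 91575 = 55031080501/600940 ≈ 91575.)
1/(b + V(-737)) = 1/(55031080501/600940 + 81) = 1/(55079756641/600940) = 600940/55079756641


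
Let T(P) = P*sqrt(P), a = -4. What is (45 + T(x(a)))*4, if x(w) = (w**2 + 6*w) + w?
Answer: 180 - 96*I*sqrt(3) ≈ 180.0 - 166.28*I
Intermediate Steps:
x(w) = w**2 + 7*w
T(P) = P**(3/2)
(45 + T(x(a)))*4 = (45 + (-4*(7 - 4))**(3/2))*4 = (45 + (-4*3)**(3/2))*4 = (45 + (-12)**(3/2))*4 = (45 - 24*I*sqrt(3))*4 = 180 - 96*I*sqrt(3)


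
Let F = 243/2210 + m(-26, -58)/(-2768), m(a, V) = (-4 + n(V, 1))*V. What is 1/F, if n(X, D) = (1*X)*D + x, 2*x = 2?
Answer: -1529320/1786589 ≈ -0.85600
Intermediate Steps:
x = 1 (x = (½)*2 = 1)
n(X, D) = 1 + D*X (n(X, D) = (1*X)*D + 1 = X*D + 1 = D*X + 1 = 1 + D*X)
m(a, V) = V*(-3 + V) (m(a, V) = (-4 + (1 + 1*V))*V = (-4 + (1 + V))*V = (-3 + V)*V = V*(-3 + V))
F = -1786589/1529320 (F = 243/2210 - 58*(-3 - 58)/(-2768) = 243*(1/2210) - 58*(-61)*(-1/2768) = 243/2210 + 3538*(-1/2768) = 243/2210 - 1769/1384 = -1786589/1529320 ≈ -1.1682)
1/F = 1/(-1786589/1529320) = -1529320/1786589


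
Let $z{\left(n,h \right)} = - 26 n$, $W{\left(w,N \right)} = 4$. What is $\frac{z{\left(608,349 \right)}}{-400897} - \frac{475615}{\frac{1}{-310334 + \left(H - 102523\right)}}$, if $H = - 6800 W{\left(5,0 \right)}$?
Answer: $\frac{83906824067935143}{400897} \approx 2.093 \cdot 10^{11}$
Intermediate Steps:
$H = -27200$ ($H = \left(-6800\right) 4 = -27200$)
$\frac{z{\left(608,349 \right)}}{-400897} - \frac{475615}{\frac{1}{-310334 + \left(H - 102523\right)}} = \frac{\left(-26\right) 608}{-400897} - \frac{475615}{\frac{1}{-310334 - 129723}} = \left(-15808\right) \left(- \frac{1}{400897}\right) - \frac{475615}{\frac{1}{-310334 - 129723}} = \frac{15808}{400897} - \frac{475615}{\frac{1}{-440057}} = \frac{15808}{400897} - \frac{475615}{- \frac{1}{440057}} = \frac{15808}{400897} - -209297710055 = \frac{15808}{400897} + 209297710055 = \frac{83906824067935143}{400897}$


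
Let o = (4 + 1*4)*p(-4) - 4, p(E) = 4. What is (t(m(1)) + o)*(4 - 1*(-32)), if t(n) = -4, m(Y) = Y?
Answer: 864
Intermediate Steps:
o = 28 (o = (4 + 1*4)*4 - 4 = (4 + 4)*4 - 4 = 8*4 - 4 = 32 - 4 = 28)
(t(m(1)) + o)*(4 - 1*(-32)) = (-4 + 28)*(4 - 1*(-32)) = 24*(4 + 32) = 24*36 = 864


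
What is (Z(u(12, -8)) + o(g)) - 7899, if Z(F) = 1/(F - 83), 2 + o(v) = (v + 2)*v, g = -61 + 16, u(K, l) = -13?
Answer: -572737/96 ≈ -5966.0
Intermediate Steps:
g = -45
o(v) = -2 + v*(2 + v) (o(v) = -2 + (v + 2)*v = -2 + (2 + v)*v = -2 + v*(2 + v))
Z(F) = 1/(-83 + F)
(Z(u(12, -8)) + o(g)) - 7899 = (1/(-83 - 13) + (-2 + (-45)**2 + 2*(-45))) - 7899 = (1/(-96) + (-2 + 2025 - 90)) - 7899 = (-1/96 + 1933) - 7899 = 185567/96 - 7899 = -572737/96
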